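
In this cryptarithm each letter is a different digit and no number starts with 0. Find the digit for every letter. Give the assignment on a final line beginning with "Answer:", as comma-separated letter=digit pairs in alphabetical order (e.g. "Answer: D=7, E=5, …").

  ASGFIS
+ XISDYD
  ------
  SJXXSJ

Step 1. [col 1: S + D ≡ J (mod 10)] S=3 is one option consistent with column 1 (S + D ≡ J (mod 10), carry-in 0) — take it, so S=3.
Step 2. [col 1: S + D ≡ J (mod 10)] no forcing yet in column 1 (carry-in 0); J=9 is free and consistent — try it. So J=9.
Step 3. [col 1: S + D ≡ J (mod 10)] column 1 reads S+D+carry(0)=J with S=3, J=9; with digits 3,9 already taken and all letters distinct, the only value for D is 6, so D=6.
Step 4. [col 2: I + Y ≡ S (mod 10)] column 2 (I + Y ≡ S (mod 10), carry-in 0) doesn't pin Y yet; pick Y=8 and continue ⇒ Y=8.
Step 5. [col 2: I + Y ≡ S (mod 10)] from column 2 (Y=8, S=3, carry-in 0, digits 3,6,8,9 already taken and all letters distinct): I must equal 5 ⇒ I=5.
Step 6. [col 3: F + D ≡ X (mod 10)] no forcing yet in column 3 (carry-in 1); F=4 is free and consistent — try it ⇒ F=4.
Step 7. [col 3: F + D ≡ X (mod 10)] from column 3 (F=4, D=6, carry-in 1, digits 3,4,5,6,8,9 already taken and all letters distinct): X must equal 1, so X=1.
Step 8. [col 4: G + S ≡ X (mod 10)] in column 4 we have G+S≡X with carry-in 1; given S=3, X=1 and digits 1,3,4,5,6,8,9 already taken and all letters distinct, that pins G to 7. So G=7.
Step 9. [col 6: A + X ≡ S (mod 10)] from column 6 (X=1, S=3, carry-in 0, digits 1,3,4,5,6,7,8,9 already taken and all letters distinct): A must equal 2, so A=2.

Answer: A=2, D=6, F=4, G=7, I=5, J=9, S=3, X=1, Y=8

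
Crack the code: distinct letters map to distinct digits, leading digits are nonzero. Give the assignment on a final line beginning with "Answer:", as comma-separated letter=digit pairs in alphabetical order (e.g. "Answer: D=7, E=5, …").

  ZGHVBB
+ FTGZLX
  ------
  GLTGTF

Step 1. [col 1: B + X ≡ F (mod 10)] column 1 (B + X ≡ F (mod 10), carry-in 0) doesn't pin X yet; pick X=4 and continue, so X=4.
Step 2. [col 1: B + X ≡ F (mod 10)] several values work for F in column 1 (B + X ≡ F (mod 10), carry-in 0); try F=6, so F=6.
Step 3. [col 1: B + X ≡ F (mod 10)] in column 1 we have B+X≡F with carry-in 0; given X=4, F=6 and digits 4,6 already taken and all letters distinct, that pins B to 2, so B=2.
Step 4. [col 2: B + L ≡ T (mod 10)] column 2 (B + L ≡ T (mod 10), carry-in 0) doesn't pin L yet; pick L=8 and continue ⇒ L=8.
Step 5. [col 2: B + L ≡ T (mod 10)] in column 2 we have B+L≡T with carry-in 0; given B=2, L=8 and digits 2,4,6,8 already taken and all letters distinct, that pins T to 0 ⇒ T=0.
Step 6. [col 3: V + Z ≡ G (mod 10)] G=7 is one option consistent with column 3 (V + Z ≡ G (mod 10), carry-in 1) — take it ⇒ G=7.
Step 7. [col 3: V + Z ≡ G (mod 10)] column 3 (V + Z ≡ G (mod 10), carry-in 1) doesn't pin Z yet; pick Z=1 and continue, so Z=1.
Step 8. [col 3: V + Z ≡ G (mod 10)] from column 3 (Z=1, G=7, carry-in 1, digits 0,1,2,4,6,7,8 already taken and all letters distinct): V must equal 5. So V=5.
Step 9. [col 4: H + G ≡ T (mod 10)] in column 4 we have H+G≡T with carry-in 0; given G=7, T=0 and digits 0,1,2,4,5,6,7,8 already taken and all letters distinct, that pins H to 3 ⇒ H=3.

Answer: B=2, F=6, G=7, H=3, L=8, T=0, V=5, X=4, Z=1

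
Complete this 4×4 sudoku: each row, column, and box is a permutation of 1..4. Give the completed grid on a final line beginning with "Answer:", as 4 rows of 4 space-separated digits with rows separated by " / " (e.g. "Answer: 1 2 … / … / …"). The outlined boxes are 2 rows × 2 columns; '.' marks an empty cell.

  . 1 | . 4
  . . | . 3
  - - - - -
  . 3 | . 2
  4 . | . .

Step 1. [r2c1∈{2}] only 2 remains possible at r2c1. So r2c1=2.
Step 2. [r2c3∈{1}] r2c3 is down to just 1, so r2c3=1.
Step 3. [r3c1∈{1}] only 1 remains possible at r3c1 ⇒ r3c1=1.
Step 4. [r1c1∈{3}] r1c1's peers cover all but 3 ⇒ r1c1=3.
Step 5. [r2c2∈{4}] r2c2 is down to just 4. So r2c2=4.
Step 6. [r1c3∈{2}] r1c3 has the single candidate 2. So r1c3=2.
Step 7. [r4c2∈{2}] only 2 remains possible at r4c2, so r4c2=2.
Step 8. [r3c3∈{4}] nothing but 4 survives at r3c3 ⇒ r3c3=4.
Step 9. [r4c4∈{1}] r4c4's peers cover all but 1. So r4c4=1.
Step 10. [r4c3∈{3}] r4c3's peers cover all but 3 ⇒ r4c3=3.

Answer: 3 1 2 4 / 2 4 1 3 / 1 3 4 2 / 4 2 3 1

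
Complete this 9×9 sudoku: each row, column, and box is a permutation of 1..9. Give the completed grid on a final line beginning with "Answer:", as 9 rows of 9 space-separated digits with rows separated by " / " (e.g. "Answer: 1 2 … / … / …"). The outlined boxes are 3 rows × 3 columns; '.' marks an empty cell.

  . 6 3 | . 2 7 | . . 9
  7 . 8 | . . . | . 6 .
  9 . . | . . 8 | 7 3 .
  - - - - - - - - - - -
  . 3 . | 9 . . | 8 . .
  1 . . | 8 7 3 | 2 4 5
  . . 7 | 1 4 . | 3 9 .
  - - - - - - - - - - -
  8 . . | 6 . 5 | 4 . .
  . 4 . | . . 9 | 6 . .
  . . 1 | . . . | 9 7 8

Step 1. [r9c5∈{3}] r9c5 is down to just 3 ⇒ r9c5=3.
Step 2. [r2c6∈{1,4}] across col 6, 1 lands solely at r2c6, so r2c6=1.
Step 3. [r4c5∈{5,6}] across box 5, 5 lands solely at r4c5. So r4c5=5.
Step 4. [r8c8∈{1,2,5}] r8c8 is the only open cell in box 9 admitting 5, so r8c8=5.
Step 5. [r8c3∈{2}] r8c3's peers cover all but 2. So r8c3=2.
Step 6. [r3c3∈{4,5}] col 3 places 5 nowhere but r3c3 ⇒ r3c3=5.
Step 7. [r5c3∈{6,9}] row 5 places 6 nowhere but r5c3, so r5c3=6.
Step 8. [r3c4∈{4}] only 4 remains possible at r3c4 ⇒ r3c4=4.
Step 9. [r7c9∈{1,2,3}] r7c9 is the only open cell in row 7 admitting 3 ⇒ r7c9=3.
Step 10. [r8c9∈{1}] r8c9 is down to just 1, so r8c9=1.
Step 11. [r2c2∈{2}] r2c2 has the single candidate 2, so r2c2=2.
Step 12. [r9c2∈{5}] r9c2's peers cover all but 5, so r9c2=5.
Step 13. [r1c4∈{5}] r1c4 has the single candidate 5 ⇒ r1c4=5.
Step 14. [r6c9∈{6}] nothing but 6 survives at r6c9. So r6c9=6.
Step 15. [r6c6∈{2}] nothing but 2 survives at r6c6, so r6c6=2.
Step 16. [r5c2∈{9}] r5c2 has the single candidate 9 ⇒ r5c2=9.
Step 17. [r4c8∈{1}] r4c8's peers cover all but 1 ⇒ r4c8=1.
Step 18. [r4c1∈{2,4}] r4c1 is the only open cell in row 4 admitting 2 ⇒ r4c1=2.
Step 19. [r1c7∈{1}] nothing but 1 survives at r1c7. So r1c7=1.
Step 20. [r6c1∈{5}] only 5 remains possible at r6c1 ⇒ r6c1=5.
Step 21. [r4c6∈{6}] nothing but 6 survives at r4c6 ⇒ r4c6=6.
Step 22. [r7c8∈{2}] only 2 remains possible at r7c8 ⇒ r7c8=2.
Step 23. [r8c5∈{8}] r8c5's peers cover all but 8, so r8c5=8.
Step 24. [r8c4∈{7}] r8c4 has the single candidate 7. So r8c4=7.
Step 25. [r4c9∈{7}] r4c9 is down to just 7. So r4c9=7.
Step 26. [r8c1∈{3}] r8c1 is down to just 3, so r8c1=3.
Step 27. [r9c6∈{4}] r9c6's peers cover all but 4. So r9c6=4.
Step 28. [r1c8∈{8}] only 8 remains possible at r1c8. So r1c8=8.
Step 29. [r4c3∈{4}] r4c3 is down to just 4. So r4c3=4.
Step 30. [r7c3∈{9}] only 9 remains possible at r7c3 ⇒ r7c3=9.
Step 31. [r3c2∈{1}] r3c2 has the single candidate 1, so r3c2=1.
Step 32. [r3c9∈{2}] only 2 remains possible at r3c9 ⇒ r3c9=2.
Step 33. [r2c9∈{4}] r2c9 is down to just 4. So r2c9=4.
Step 34. [r7c2∈{7}] r7c2 has the single candidate 7 ⇒ r7c2=7.
Step 35. [r2c5∈{9}] only 9 remains possible at r2c5, so r2c5=9.
Step 36. [r9c1∈{6}] r9c1's peers cover all but 6, so r9c1=6.
Step 37. [r2c7∈{5}] r2c7 has the single candidate 5 ⇒ r2c7=5.
Step 38. [r2c4∈{3}] r2c4 is down to just 3, so r2c4=3.
Step 39. [r7c5∈{1}] only 1 remains possible at r7c5. So r7c5=1.
Step 40. [r6c2∈{8}] only 8 remains possible at r6c2, so r6c2=8.
Step 41. [r1c1∈{4}] r1c1's peers cover all but 4. So r1c1=4.
Step 42. [r9c4∈{2}] r9c4 has the single candidate 2 ⇒ r9c4=2.
Step 43. [r3c5∈{6}] r3c5 is down to just 6. So r3c5=6.

Answer: 4 6 3 5 2 7 1 8 9 / 7 2 8 3 9 1 5 6 4 / 9 1 5 4 6 8 7 3 2 / 2 3 4 9 5 6 8 1 7 / 1 9 6 8 7 3 2 4 5 / 5 8 7 1 4 2 3 9 6 / 8 7 9 6 1 5 4 2 3 / 3 4 2 7 8 9 6 5 1 / 6 5 1 2 3 4 9 7 8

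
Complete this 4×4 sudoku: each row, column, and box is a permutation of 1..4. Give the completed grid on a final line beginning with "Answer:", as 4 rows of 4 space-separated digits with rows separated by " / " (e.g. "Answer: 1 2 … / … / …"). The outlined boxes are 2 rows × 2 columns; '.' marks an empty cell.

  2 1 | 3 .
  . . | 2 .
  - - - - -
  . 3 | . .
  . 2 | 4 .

Step 1. [r3c3∈{1}] only 1 remains possible at r3c3. So r3c3=1.
Step 2. [r2c2∈{4}] r2c2 is down to just 4, so r2c2=4.
Step 3. [r2c1∈{3}] r2c1 is down to just 3 ⇒ r2c1=3.
Step 4. [r2c4∈{1}] r2c4 has the single candidate 1 ⇒ r2c4=1.
Step 5. [r3c4∈{2}] only 2 remains possible at r3c4 ⇒ r3c4=2.
Step 6. [r4c1∈{1}] r4c1 is down to just 1, so r4c1=1.
Step 7. [r4c4∈{3}] r4c4's peers cover all but 3 ⇒ r4c4=3.
Step 8. [r3c1∈{4}] r3c1's peers cover all but 4, so r3c1=4.
Step 9. [r1c4∈{4}] only 4 remains possible at r1c4. So r1c4=4.

Answer: 2 1 3 4 / 3 4 2 1 / 4 3 1 2 / 1 2 4 3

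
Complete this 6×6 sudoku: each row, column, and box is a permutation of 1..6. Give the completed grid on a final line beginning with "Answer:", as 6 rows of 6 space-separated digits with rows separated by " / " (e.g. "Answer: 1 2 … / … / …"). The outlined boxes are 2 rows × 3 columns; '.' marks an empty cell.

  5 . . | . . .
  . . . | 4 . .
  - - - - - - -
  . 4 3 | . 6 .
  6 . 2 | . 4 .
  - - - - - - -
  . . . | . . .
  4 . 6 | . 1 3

Step 1. [r5c3∈{1,5}] 5 has one home in col 3: r5c3, so r5c3=5.
Step 2. [r5c5∈{2}] only 2 remains possible at r5c5 ⇒ r5c5=2.
Step 3. [r3c1∈{1}] r3c1 has the single candidate 1 ⇒ r3c1=1.
Step 4. [r2c1∈{2,3}] 2 has one home in col 1: r2c1 ⇒ r2c1=2.
Step 5. [r2c3∈{1}] nothing but 1 survives at r2c3, so r2c3=1.
Step 6. [r4c4∈{1,3,5}] row 4 places 3 nowhere but r4c4. So r4c4=3.
Step 7. [r1c4∈{1,2,6}] in col 4, 1 fits only at r1c4 ⇒ r1c4=1.
Step 8. [r1c6∈{2,6}] across row 1, 2 lands solely at r1c6 ⇒ r1c6=2.
Step 9. [r2c6∈{5,6}] 6 has one home in box 2: r2c6 ⇒ r2c6=6.
Step 10. [r2c2∈{3}] r2c2 is down to just 3, so r2c2=3.
Step 11. [r3c6∈{5}] only 5 remains possible at r3c6, so r3c6=5.
Step 12. [r5c6∈{4}] r5c6 is down to just 4 ⇒ r5c6=4.
Step 13. [r4c2∈{5}] r4c2 has the single candidate 5 ⇒ r4c2=5.
Step 14. [r5c1∈{3}] r5c1 is down to just 3 ⇒ r5c1=3.
Step 15. [r1c5∈{3}] only 3 remains possible at r1c5 ⇒ r1c5=3.
Step 16. [r1c2∈{6}] r1c2 has the single candidate 6, so r1c2=6.
Step 17. [r4c6∈{1}] r4c6 is down to just 1, so r4c6=1.
Step 18. [r6c2∈{2}] r6c2 has the single candidate 2 ⇒ r6c2=2.
Step 19. [r2c5∈{5}] r2c5's peers cover all but 5 ⇒ r2c5=5.
Step 20. [r5c2∈{1}] only 1 remains possible at r5c2 ⇒ r5c2=1.
Step 21. [r5c4∈{6}] nothing but 6 survives at r5c4, so r5c4=6.
Step 22. [r1c3∈{4}] r1c3 has the single candidate 4. So r1c3=4.
Step 23. [r3c4∈{2}] only 2 remains possible at r3c4, so r3c4=2.
Step 24. [r6c4∈{5}] r6c4 has the single candidate 5 ⇒ r6c4=5.

Answer: 5 6 4 1 3 2 / 2 3 1 4 5 6 / 1 4 3 2 6 5 / 6 5 2 3 4 1 / 3 1 5 6 2 4 / 4 2 6 5 1 3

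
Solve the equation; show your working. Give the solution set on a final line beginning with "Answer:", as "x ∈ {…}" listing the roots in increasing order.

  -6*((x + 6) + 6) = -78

Step 1. [-6*((x + 6) + 6) = -78] leading coefficient -6: divide by -6, so div: (x + 6) + 6 = 13.
Step 2. [(x + 6) + 6 = 13] peel the +6: subtract 6 from each side. So sub: x + 6 = 7.
Step 3. [x + 6 = 7] peel the +6: subtract 6 from each side. So sub: x = 1.

Answer: x ∈ {1}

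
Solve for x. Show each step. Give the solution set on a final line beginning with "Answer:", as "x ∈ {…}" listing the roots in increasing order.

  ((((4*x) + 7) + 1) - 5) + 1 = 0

Step 1. [((((4*x) + 7) + 1) - 5) + 1 = 0] 1 comes off first (subtract 1) ⇒ sub: (((4*x) + 7) + 1) - 5 = -1.
Step 2. [(((4*x) + 7) + 1) - 5 = -1] 5 comes off first (add 5) ⇒ sub: ((4*x) + 7) + 1 = 4.
Step 3. [((4*x) + 7) + 1 = 4] 1 comes off first (subtract 1) ⇒ sub: (4*x) + 7 = 3.
Step 4. [(4*x) + 7 = 3] +7 is outermost — subtract 7 both sides ⇒ sub: 4*x = -4.
Step 5. [4*x = -4] LHS = 4·(…); ÷4 both sides, so div: x = -1.

Answer: x ∈ {-1}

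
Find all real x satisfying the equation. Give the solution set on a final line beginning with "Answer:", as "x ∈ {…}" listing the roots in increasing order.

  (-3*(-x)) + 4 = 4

Step 1. [(-3*(-x)) + 4 = 4] subtract 4: x sits inside (… + 4), so sub: -3*(-x) = 0.
Step 2. [-3*(-x) = 0] -3·(inner) — divide through by -3. So div: -x = 0.
Step 3. [-x = 0] leading − — multiply by −1, so neg: x = 0.

Answer: x ∈ {0}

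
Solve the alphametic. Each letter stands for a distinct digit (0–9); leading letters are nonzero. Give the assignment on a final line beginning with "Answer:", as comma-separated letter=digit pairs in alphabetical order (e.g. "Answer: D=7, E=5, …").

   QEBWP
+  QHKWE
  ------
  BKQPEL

Step 1. [col 1: P + E ≡ L (mod 10)] E=7 is one option consistent with column 1 (P + E ≡ L (mod 10), carry-in 0) — take it ⇒ E=7.
Step 2. [B] B is the leading digit of a 6-digit sum of two 5-digit numbers; the final carry is exactly 1, so B=1.
Step 3. [col 1: P + E ≡ L (mod 10)] several values work for P in column 1 (P + E ≡ L (mod 10), carry-in 0); try P=5. So P=5.
Step 4. [col 1: P + E ≡ L (mod 10)] column 1 reads P+E+carry(0)=L with P=5, E=7; with digits 1,5,7 already taken and all letters distinct, the only value for L is 2 ⇒ L=2.
Step 5. [col 2: W + W ≡ E (mod 10)] several values work for W in column 2 (W + W ≡ E (mod 10), carry-in 1); try W=8 ⇒ W=8.
Step 6. [col 3: B + K ≡ P (mod 10)] in column 3 we have B+K≡P with carry-in 1; given B=1, P=5 and digits 1,2,5,7,8 already taken and all letters distinct, that pins K to 3, so K=3.
Step 7. [col 4: E + H ≡ Q (mod 10)] in column 4 we have E+H≡Q with carry-in 0; given E=7 and digits 1,2,3,5,7,8 already taken and all letters distinct, that pins H to 9, so H=9.
Step 8. [col 4: E + H ≡ Q (mod 10)] column 4 reads E+H+carry(0)=Q with E=7, H=9; with digits 1,2,3,5,7,8,9 already taken and all letters distinct, the only value for Q is 6. So Q=6.

Answer: B=1, E=7, H=9, K=3, L=2, P=5, Q=6, W=8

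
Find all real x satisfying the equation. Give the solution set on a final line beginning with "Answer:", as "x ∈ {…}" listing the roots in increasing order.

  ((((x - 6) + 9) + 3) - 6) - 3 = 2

Step 1. [((((x - 6) + 9) + 3) - 6) - 3 = 2] 3 comes off first (add 3) ⇒ sub: (((x - 6) + 9) + 3) - 6 = 5.
Step 2. [(((x - 6) + 9) + 3) - 6 = 5] -6 is outermost — add 6 both sides ⇒ sub: ((x - 6) + 9) + 3 = 11.
Step 3. [((x - 6) + 9) + 3 = 11] 3 comes off first (subtract 3), so sub: (x - 6) + 9 = 8.
Step 4. [(x - 6) + 9 = 8] 9 comes off first (subtract 9). So sub: x - 6 = -1.
Step 5. [x - 6 = -1] -6 is outermost — add 6 both sides. So sub: x = 5.

Answer: x ∈ {5}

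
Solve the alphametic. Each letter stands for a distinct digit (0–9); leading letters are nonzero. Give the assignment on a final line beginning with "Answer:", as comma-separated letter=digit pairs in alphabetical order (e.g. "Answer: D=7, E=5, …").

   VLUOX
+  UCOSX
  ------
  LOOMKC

Step 1. [col 1: X + X ≡ C (mod 10)] several values work for X in column 1 (X + X ≡ C (mod 10), carry-in 0); try X=6, so X=6.
Step 2. [col 1: X + X ≡ C (mod 10)] column 1: given X=6, carry-in 0, and digits 6 already taken and all letters distinct, X+X≡C (mod 10) forces C=2, so C=2.
Step 3. [col 2: O + S ≡ K (mod 10)] column 2 (O + S ≡ K (mod 10), carry-in 1) doesn't pin S yet; pick S=8 and continue. So S=8.
Step 4. [L] adding two 5-digit numbers gives at most 5+1 digits, and here it does — L is that final carry and must be 1 ⇒ L=1.
Step 5. [col 2: O + S ≡ K (mod 10)] column 2 (O + S ≡ K (mod 10), carry-in 1) doesn't pin O yet; pick O=4 and continue. So O=4.
Step 6. [col 2: O + S ≡ K (mod 10)] from column 2 (O=4, S=8, carry-in 1, digits 1,2,4,6,8 already taken and all letters distinct): K must equal 3 ⇒ K=3.
Step 7. [col 3: U + O ≡ M (mod 10)] U=5 is one option consistent with column 3 (U + O ≡ M (mod 10), carry-in 1) — take it, so U=5.
Step 8. [col 3: U + O ≡ M (mod 10)] in column 3 we have U+O≡M with carry-in 1; given U=5, O=4 and digits 1,2,3,4,5,6,8 already taken and all letters distinct, that pins M to 0, so M=0.
Step 9. [col 5: V + U ≡ O (mod 10)] column 5 reads V+U+carry(0)=O with U=5, O=4; with digits 0,1,2,3,4,5,6,8 already taken and all letters distinct, the only value for V is 9, so V=9.

Answer: C=2, K=3, L=1, M=0, O=4, S=8, U=5, V=9, X=6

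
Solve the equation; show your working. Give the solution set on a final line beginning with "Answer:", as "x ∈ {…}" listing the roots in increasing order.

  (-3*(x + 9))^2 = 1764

Step 1. [(-3*(x + 9))^2 = 1764] 1764 ≥ 0, LHS is (·)² — take ±√, so sqrt: -3*(x + 9) = 42 or -42.
Step 2. [-3*(x + 9) = 42 or -42] -3 out front; divide by -3. So div: x + 9 = -14 or 14.
Step 3. [x + 9 = -14 or 14] subtract 9: x sits inside (… + 9), so sub: x = -23 or 5.

Answer: x ∈ {-23, 5}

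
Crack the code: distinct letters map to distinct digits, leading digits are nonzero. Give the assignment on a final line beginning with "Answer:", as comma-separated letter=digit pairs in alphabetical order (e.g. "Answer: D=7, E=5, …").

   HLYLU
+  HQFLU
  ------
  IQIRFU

Step 1. [I] I is the leading digit of a 6-digit sum of two 5-digit numbers; the final carry is exactly 1. So I=1.
Step 2. [col 1: U + U ≡ U (mod 10)] column 1 reads U+U+carry(0)=U with nothing yet; with digits 1 already taken and all letters distinct, the only value for U is 0 ⇒ U=0.
Step 3. [col 2: L + L ≡ F (mod 10)] no forcing yet in column 2 (carry-in 0); L=3 is free and consistent — try it ⇒ L=3.
Step 4. [col 2: L + L ≡ F (mod 10)] from column 2 (L=3, carry-in 0, digits 0,1,3 already taken and all letters distinct): F must equal 6 ⇒ F=6.
Step 5. [col 3: Y + F ≡ R (mod 10)] column 3 (Y + F ≡ R (mod 10), carry-in 0) doesn't pin R yet; pick R=5 and continue, so R=5.
Step 6. [col 3: Y + F ≡ R (mod 10)] from column 3 (F=6, R=5, carry-in 0, digits 0,1,3,5,6 already taken and all letters distinct): Y must equal 9 ⇒ Y=9.
Step 7. [col 4: L + Q ≡ I (mod 10)] in column 4 we have L+Q≡I with carry-in 1; given L=3, I=1 and digits 0,1,3,5,6,9 already taken and all letters distinct, that pins Q to 7 ⇒ Q=7.
Step 8. [col 5: H + H ≡ Q (mod 10)] from column 5 (Q=7, carry-in 1, digits 0,1,3,5,6,7,9 already taken and all letters distinct): H must equal 8 ⇒ H=8.

Answer: F=6, H=8, I=1, L=3, Q=7, R=5, U=0, Y=9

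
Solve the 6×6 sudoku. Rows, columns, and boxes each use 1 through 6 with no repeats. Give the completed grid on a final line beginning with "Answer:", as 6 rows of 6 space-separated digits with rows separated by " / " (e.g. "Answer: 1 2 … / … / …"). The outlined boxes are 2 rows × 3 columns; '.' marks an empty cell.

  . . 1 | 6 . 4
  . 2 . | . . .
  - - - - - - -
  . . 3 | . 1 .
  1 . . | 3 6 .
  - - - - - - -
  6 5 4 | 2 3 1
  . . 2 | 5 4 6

Step 1. [r2c5∈{5}] r2c5's peers cover all but 5 ⇒ r2c5=5.
Step 2. [r3c1∈{2,4,5}] 2 has one home in col 1: r3c1. So r3c1=2.
Step 3. [r6c1∈{3}] r6c1's peers cover all but 3, so r6c1=3.
Step 4. [r4c3∈{5}] nothing but 5 survives at r4c3. So r4c3=5.
Step 5. [r4c2∈{4}] only 4 remains possible at r4c2. So r4c2=4.
Step 6. [r2c6∈{3}] r2c6 is down to just 3, so r2c6=3.
Step 7. [r3c4∈{4}] r3c4's peers cover all but 4 ⇒ r3c4=4.
Step 8. [r3c2∈{6}] only 6 remains possible at r3c2. So r3c2=6.
Step 9. [r1c2∈{3}] r1c2 has the single candidate 3 ⇒ r1c2=3.
Step 10. [r1c5∈{2}] only 2 remains possible at r1c5 ⇒ r1c5=2.
Step 11. [r2c3∈{6}] r2c3 has the single candidate 6 ⇒ r2c3=6.
Step 12. [r2c4∈{1}] r2c4 has the single candidate 1. So r2c4=1.
Step 13. [r3c6∈{5}] only 5 remains possible at r3c6. So r3c6=5.
Step 14. [r1c1∈{5}] r1c1's peers cover all but 5, so r1c1=5.
Step 15. [r6c2∈{1}] r6c2's peers cover all but 1. So r6c2=1.
Step 16. [r4c6∈{2}] only 2 remains possible at r4c6 ⇒ r4c6=2.
Step 17. [r2c1∈{4}] only 4 remains possible at r2c1 ⇒ r2c1=4.

Answer: 5 3 1 6 2 4 / 4 2 6 1 5 3 / 2 6 3 4 1 5 / 1 4 5 3 6 2 / 6 5 4 2 3 1 / 3 1 2 5 4 6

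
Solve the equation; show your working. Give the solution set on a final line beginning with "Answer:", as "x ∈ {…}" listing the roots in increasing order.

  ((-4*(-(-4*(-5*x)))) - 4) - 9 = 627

Step 1. [((-4*(-(-4*(-5*x)))) - 4) - 9 = 627] 9 comes off first (add 9) ⇒ sub: (-4*(-(-4*(-5*x)))) - 4 = 636.
Step 2. [(-4*(-(-4*(-5*x)))) - 4 = 636] -4 divides every term; factor it out, so factor: (-(-4*(-5*x))) + 1 = -159.
Step 3. [(-(-4*(-5*x))) + 1 = -159] +1 is outermost — subtract 1 both sides. So sub: -(-4*(-5*x)) = -160.
Step 4. [-(-4*(-5*x)) = -160] leading − — multiply by −1, so neg: -4*(-5*x) = 160.
Step 5. [-4*(-5*x) = 160] LHS = -4·(…); ÷-4 both sides ⇒ div: -5*x = -40.
Step 6. [-5*x = -40] divide by the outer -5, so div: x = 8.

Answer: x ∈ {8}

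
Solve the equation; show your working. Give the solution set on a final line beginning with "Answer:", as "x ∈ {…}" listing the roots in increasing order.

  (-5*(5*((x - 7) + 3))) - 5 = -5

Step 1. [(-5*(5*((x - 7) + 3))) - 5 = -5] -5 | LHS and -5 | -5: pull -5 out, so factor: (5*((x - 7) + 3)) + 1 = 1.
Step 2. [(5*((x - 7) + 3)) + 1 = 1] 1 comes off first (subtract 1). So sub: 5*((x - 7) + 3) = 0.
Step 3. [5*((x - 7) + 3) = 0] 5·(inner) — divide through by 5 ⇒ div: (x - 7) + 3 = 0.
Step 4. [(x - 7) + 3 = 0] subtract 3: x sits inside (… + 3) ⇒ sub: x - 7 = -3.
Step 5. [x - 7 = -3] peel the -7: add 7 from each side ⇒ sub: x = 4.

Answer: x ∈ {4}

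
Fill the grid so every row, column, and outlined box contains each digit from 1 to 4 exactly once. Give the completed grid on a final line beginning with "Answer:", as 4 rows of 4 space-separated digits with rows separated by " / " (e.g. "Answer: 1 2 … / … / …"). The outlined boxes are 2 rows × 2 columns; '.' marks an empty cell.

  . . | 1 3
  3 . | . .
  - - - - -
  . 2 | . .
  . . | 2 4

Step 1. [r3c1∈{1,4}] row 3 places 4 nowhere but r3c1. So r3c1=4.
Step 2. [r2c2∈{1,4}] across row 2, 1 lands solely at r2c2 ⇒ r2c2=1.
Step 3. [r1c1∈{2}] only 2 remains possible at r1c1 ⇒ r1c1=2.
Step 4. [r2c3∈{4}] only 4 remains possible at r2c3 ⇒ r2c3=4.
Step 5. [r1c2∈{4}] only 4 remains possible at r1c2 ⇒ r1c2=4.
Step 6. [r3c3∈{3}] only 3 remains possible at r3c3. So r3c3=3.
Step 7. [r2c4∈{2}] nothing but 2 survives at r2c4 ⇒ r2c4=2.
Step 8. [r4c2∈{3}] r4c2's peers cover all but 3, so r4c2=3.
Step 9. [r4c1∈{1}] r4c1 is down to just 1, so r4c1=1.
Step 10. [r3c4∈{1}] r3c4 has the single candidate 1 ⇒ r3c4=1.

Answer: 2 4 1 3 / 3 1 4 2 / 4 2 3 1 / 1 3 2 4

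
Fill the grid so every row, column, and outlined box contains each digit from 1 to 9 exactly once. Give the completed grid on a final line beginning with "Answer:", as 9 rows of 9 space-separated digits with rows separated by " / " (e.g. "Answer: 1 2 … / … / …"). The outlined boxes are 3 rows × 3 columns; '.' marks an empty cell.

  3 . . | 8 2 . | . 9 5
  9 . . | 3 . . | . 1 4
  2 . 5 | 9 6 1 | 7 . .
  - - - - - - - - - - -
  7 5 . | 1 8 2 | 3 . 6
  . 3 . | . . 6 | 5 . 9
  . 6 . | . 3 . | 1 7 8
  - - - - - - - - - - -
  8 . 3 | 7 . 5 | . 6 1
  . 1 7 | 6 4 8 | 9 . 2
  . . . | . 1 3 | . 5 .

Step 1. [r6c1∈{4}] r6c1 has the single candidate 4 ⇒ r6c1=4.
Step 2. [r3c2∈{4,8}] in row 3, 4 fits only at r3c2, so r3c2=4.
Step 3. [r9c3∈{2,4,6,9}] across col 3, 4 lands solely at r9c3. So r9c3=4.
Step 4. [r2c2∈{7,8}] across col 2, 8 lands solely at r2c2, so r2c2=8.
Step 5. [r2c3∈{6}] r2c3's peers cover all but 6, so r2c3=6.
Step 6. [r2c6∈{7}] r2c6's peers cover all but 7, so r2c6=7.
Step 7. [r5c3∈{1,2,8}] r5c3 is the only open cell in row 5 admitting 8. So r5c3=8.
Step 8. [r9c2∈{2,9}] across row 9, 9 lands solely at r9c2, so r9c2=9.
Step 9. [r6c6∈{9}] nothing but 9 survives at r6c6 ⇒ r6c6=9.
Step 10. [r5c8∈{2,4}] across row 5, 2 lands solely at r5c8 ⇒ r5c8=2.
Step 11. [r8c8∈{3}] only 3 remains possible at r8c8, so r8c8=3.
Step 12. [r1c6∈{4}] only 4 remains possible at r1c6, so r1c6=4.
Step 13. [r1c3∈{1}] r1c3's peers cover all but 1, so r1c3=1.
Step 14. [r1c2∈{7}] r1c2 has the single candidate 7. So r1c2=7.
Step 15. [r7c7∈{4}] r7c7's peers cover all but 4. So r7c7=4.
Step 16. [r4c8∈{4}] r4c8 has the single candidate 4, so r4c8=4.
Step 17. [r9c9∈{7}] only 7 remains possible at r9c9, so r9c9=7.
Step 18. [r4c3∈{9}] r4c3 is down to just 9. So r4c3=9.
Step 19. [r3c8∈{8}] r3c8 is down to just 8. So r3c8=8.
Step 20. [r7c2∈{2}] r7c2's peers cover all but 2, so r7c2=2.
Step 21. [r9c1∈{6}] r9c1 is down to just 6. So r9c1=6.
Step 22. [r2c5∈{5}] nothing but 5 survives at r2c5. So r2c5=5.
Step 23. [r5c4∈{4}] only 4 remains possible at r5c4 ⇒ r5c4=4.
Step 24. [r7c5∈{9}] nothing but 9 survives at r7c5, so r7c5=9.
Step 25. [r6c4∈{5}] nothing but 5 survives at r6c4, so r6c4=5.
Step 26. [r2c7∈{2}] r2c7 has the single candidate 2, so r2c7=2.
Step 27. [r3c9∈{3}] r3c9 has the single candidate 3 ⇒ r3c9=3.
Step 28. [r9c7∈{8}] r9c7 is down to just 8 ⇒ r9c7=8.
Step 29. [r5c1∈{1}] only 1 remains possible at r5c1. So r5c1=1.
Step 30. [r1c7∈{6}] nothing but 6 survives at r1c7, so r1c7=6.
Step 31. [r5c5∈{7}] nothing but 7 survives at r5c5 ⇒ r5c5=7.
Step 32. [r9c4∈{2}] r9c4 has the single candidate 2, so r9c4=2.
Step 33. [r6c3∈{2}] r6c3 has the single candidate 2. So r6c3=2.
Step 34. [r8c1∈{5}] only 5 remains possible at r8c1 ⇒ r8c1=5.

Answer: 3 7 1 8 2 4 6 9 5 / 9 8 6 3 5 7 2 1 4 / 2 4 5 9 6 1 7 8 3 / 7 5 9 1 8 2 3 4 6 / 1 3 8 4 7 6 5 2 9 / 4 6 2 5 3 9 1 7 8 / 8 2 3 7 9 5 4 6 1 / 5 1 7 6 4 8 9 3 2 / 6 9 4 2 1 3 8 5 7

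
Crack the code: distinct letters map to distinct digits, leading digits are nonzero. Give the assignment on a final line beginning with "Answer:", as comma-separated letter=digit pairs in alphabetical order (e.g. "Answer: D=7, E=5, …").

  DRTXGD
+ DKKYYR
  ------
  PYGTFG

Step 1. [col 1: D + R ≡ G (mod 10)] D=3 is one option consistent with column 1 (D + R ≡ G (mod 10), carry-in 0) — take it, so D=3.
Step 2. [col 1: D + R ≡ G (mod 10)] column 1 (D + R ≡ G (mod 10), carry-in 0) doesn't pin R yet; pick R=6 and continue. So R=6.
Step 3. [col 1: D + R ≡ G (mod 10)] from column 1 (D=3, R=6, carry-in 0, digits 3,6 already taken and all letters distinct): G must equal 9 ⇒ G=9.
Step 4. [col 2: G + Y ≡ F (mod 10)] column 2 (G + Y ≡ F (mod 10), carry-in 0) doesn't pin F yet; pick F=0 and continue ⇒ F=0.
Step 5. [col 2: G + Y ≡ F (mod 10)] column 2: given G=9, F=0, carry-in 0, and digits 0,3,6,9 already taken and all letters distinct, G+Y≡F (mod 10) forces Y=1. So Y=1.
Step 6. [col 3: X + Y ≡ T (mod 10)] X=2 is one option consistent with column 3 (X + Y ≡ T (mod 10), carry-in 1) — take it. So X=2.
Step 7. [col 3: X + Y ≡ T (mod 10)] column 3: given X=2, Y=1, carry-in 1, and digits 0,1,2,3,6,9 already taken and all letters distinct, X+Y≡T (mod 10) forces T=4, so T=4.
Step 8. [col 4: T + K ≡ G (mod 10)] from column 4 (T=4, G=9, carry-in 0, digits 0,1,2,3,4,6,9 already taken and all letters distinct): K must equal 5 ⇒ K=5.
Step 9. [col 6: D + D ≡ P (mod 10)] column 6 reads D+D+carry(1)=P with D=3; with digits 0,1,2,3,4,5,6,9 already taken and all letters distinct, the only value for P is 7 ⇒ P=7.

Answer: D=3, F=0, G=9, K=5, P=7, R=6, T=4, X=2, Y=1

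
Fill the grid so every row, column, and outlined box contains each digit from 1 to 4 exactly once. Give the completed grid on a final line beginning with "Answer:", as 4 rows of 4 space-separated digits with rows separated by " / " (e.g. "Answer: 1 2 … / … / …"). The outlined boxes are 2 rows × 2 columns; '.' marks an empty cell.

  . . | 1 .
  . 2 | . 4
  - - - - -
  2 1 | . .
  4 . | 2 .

Step 1. [r3c4∈{3}] nothing but 3 survives at r3c4, so r3c4=3.
Step 2. [r1c1∈{3}] r1c1 is down to just 3 ⇒ r1c1=3.
Step 3. [r1c2∈{4}] r1c2's peers cover all but 4 ⇒ r1c2=4.
Step 4. [r2c3∈{3}] r2c3's peers cover all but 3, so r2c3=3.
Step 5. [r4c4∈{1}] nothing but 1 survives at r4c4 ⇒ r4c4=1.
Step 6. [r1c4∈{2}] only 2 remains possible at r1c4 ⇒ r1c4=2.
Step 7. [r2c1∈{1}] r2c1 is down to just 1. So r2c1=1.
Step 8. [r3c3∈{4}] r3c3 has the single candidate 4 ⇒ r3c3=4.
Step 9. [r4c2∈{3}] r4c2 is down to just 3. So r4c2=3.

Answer: 3 4 1 2 / 1 2 3 4 / 2 1 4 3 / 4 3 2 1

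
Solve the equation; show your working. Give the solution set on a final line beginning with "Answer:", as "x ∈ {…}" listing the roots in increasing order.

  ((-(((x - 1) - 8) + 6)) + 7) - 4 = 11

Step 1. [((-(((x - 1) - 8) + 6)) + 7) - 4 = 11] the outer -4 inverts by adding 4. So sub: (-(((x - 1) - 8) + 6)) + 7 = 15.
Step 2. [(-(((x - 1) - 8) + 6)) + 7 = 15] peel the +7: subtract 7 from each side, so sub: -(((x - 1) - 8) + 6) = 8.
Step 3. [-(((x - 1) - 8) + 6) = 8] leading − — multiply by −1, so neg: ((x - 1) - 8) + 6 = -8.
Step 4. [((x - 1) - 8) + 6 = -8] 6 comes off first (subtract 6), so sub: (x - 1) - 8 = -14.
Step 5. [(x - 1) - 8 = -14] add 8: x sits inside (… - 8). So sub: x - 1 = -6.
Step 6. [x - 1 = -6] the outer -1 inverts by adding 1, so sub: x = -5.

Answer: x ∈ {-5}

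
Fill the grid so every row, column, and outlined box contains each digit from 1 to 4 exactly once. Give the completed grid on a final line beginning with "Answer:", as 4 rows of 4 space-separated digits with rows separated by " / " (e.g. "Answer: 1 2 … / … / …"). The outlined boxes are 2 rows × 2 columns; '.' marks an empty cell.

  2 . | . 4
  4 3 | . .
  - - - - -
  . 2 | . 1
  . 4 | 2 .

Step 1. [r1c3∈{1,3}] 3 has one home in row 1: r1c3, so r1c3=3.
Step 2. [r4c4∈{3}] r4c4 has the single candidate 3. So r4c4=3.
Step 3. [r2c4∈{2}] r2c4 is down to just 2, so r2c4=2.
Step 4. [r4c1∈{1}] r4c1 has the single candidate 1. So r4c1=1.
Step 5. [r1c2∈{1}] nothing but 1 survives at r1c2 ⇒ r1c2=1.
Step 6. [r2c3∈{1}] r2c3's peers cover all but 1 ⇒ r2c3=1.
Step 7. [r3c3∈{4}] r3c3 is down to just 4 ⇒ r3c3=4.
Step 8. [r3c1∈{3}] nothing but 3 survives at r3c1 ⇒ r3c1=3.

Answer: 2 1 3 4 / 4 3 1 2 / 3 2 4 1 / 1 4 2 3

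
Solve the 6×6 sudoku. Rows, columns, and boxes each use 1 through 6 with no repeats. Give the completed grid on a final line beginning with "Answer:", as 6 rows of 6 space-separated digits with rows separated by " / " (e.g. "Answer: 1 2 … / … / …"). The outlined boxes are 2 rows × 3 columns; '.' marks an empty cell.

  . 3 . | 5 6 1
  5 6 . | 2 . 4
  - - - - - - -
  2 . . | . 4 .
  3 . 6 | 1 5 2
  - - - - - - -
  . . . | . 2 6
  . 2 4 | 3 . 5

Step 1. [r5c1∈{1}] r5c1 has the single candidate 1. So r5c1=1.
Step 2. [r5c2∈{5}] r5c2 is down to just 5, so r5c2=5.
Step 3. [r3c2∈{1}] r3c2's peers cover all but 1. So r3c2=1.
Step 4. [r3c3∈{5}] r3c3's peers cover all but 5 ⇒ r3c3=5.
Step 5. [r2c3∈{1}] r2c3 is down to just 1 ⇒ r2c3=1.
Step 6. [r1c1∈{4}] r1c1's peers cover all but 4 ⇒ r1c1=4.
Step 7. [r3c6∈{3}] nothing but 3 survives at r3c6 ⇒ r3c6=3.
Step 8. [r3c4∈{6}] only 6 remains possible at r3c4 ⇒ r3c4=6.
Step 9. [r6c5∈{1}] r6c5 has the single candidate 1, so r6c5=1.
Step 10. [r5c3∈{3}] r5c3 is down to just 3, so r5c3=3.
Step 11. [r1c3∈{2}] nothing but 2 survives at r1c3, so r1c3=2.
Step 12. [r4c2∈{4}] r4c2 is down to just 4. So r4c2=4.
Step 13. [r2c5∈{3}] only 3 remains possible at r2c5. So r2c5=3.
Step 14. [r6c1∈{6}] r6c1 is down to just 6. So r6c1=6.
Step 15. [r5c4∈{4}] nothing but 4 survives at r5c4, so r5c4=4.

Answer: 4 3 2 5 6 1 / 5 6 1 2 3 4 / 2 1 5 6 4 3 / 3 4 6 1 5 2 / 1 5 3 4 2 6 / 6 2 4 3 1 5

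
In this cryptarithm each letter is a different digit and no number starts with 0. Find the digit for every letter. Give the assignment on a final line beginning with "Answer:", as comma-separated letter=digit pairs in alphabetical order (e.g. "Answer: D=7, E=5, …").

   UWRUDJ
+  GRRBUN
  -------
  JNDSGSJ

Step 1. [col 1: J + N ≡ J (mod 10)] column 1: given nothing yet, carry-in 0, and all letters distinct, none taken yet, J+N≡J (mod 10) forces N=0. So N=0.
Step 2. [col 1: J + N ≡ J (mod 10)] no forcing yet in column 1 (carry-in 0); J=1 is free and consistent — try it. So J=1.
Step 3. [col 2: D + U ≡ S (mod 10)] S=7 is one option consistent with column 2 (D + U ≡ S (mod 10), carry-in 0) — take it. So S=7.
Step 4. [col 2: D + U ≡ S (mod 10)] U=5 is one option consistent with column 2 (D + U ≡ S (mod 10), carry-in 0) — take it, so U=5.
Step 5. [col 2: D + U ≡ S (mod 10)] from column 2 (U=5, S=7, carry-in 0, digits 0,1,5,7 already taken and all letters distinct): D must equal 2. So D=2.
Step 6. [col 3: U + B ≡ G (mod 10)] G=4 is one option consistent with column 3 (U + B ≡ G (mod 10), carry-in 0) — take it ⇒ G=4.
Step 7. [col 3: U + B ≡ G (mod 10)] in column 3 we have U+B≡G with carry-in 0; given U=5, G=4 and digits 0,1,2,4,5,7 already taken and all letters distinct, that pins B to 9, so B=9.
Step 8. [col 4: R + R ≡ S (mod 10)] no forcing yet in column 4 (carry-in 1); R=8 is free and consistent — try it. So R=8.
Step 9. [col 5: W + R ≡ D (mod 10)] in column 5 we have W+R≡D with carry-in 1; given R=8, D=2 and digits 0,1,2,4,5,7,8,9 already taken and all letters distinct, that pins W to 3. So W=3.

Answer: B=9, D=2, G=4, J=1, N=0, R=8, S=7, U=5, W=3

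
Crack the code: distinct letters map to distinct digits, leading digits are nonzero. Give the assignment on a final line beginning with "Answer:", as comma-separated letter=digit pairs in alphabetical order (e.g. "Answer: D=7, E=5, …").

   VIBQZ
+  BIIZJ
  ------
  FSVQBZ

Step 1. [col 1: Z + J ≡ Z (mod 10)] in column 1 we have Z+J≡Z with carry-in 0; given nothing yet and all letters distinct, none taken yet, that pins J to 0 ⇒ J=0.
Step 2. [F] F is the leading digit of a 6-digit sum of two 5-digit numbers; the final carry is exactly 1. So F=1.
Step 3. [col 1: Z + J ≡ Z (mod 10)] no forcing yet in column 1 (carry-in 0); Z=6 is free and consistent — try it, so Z=6.
Step 4. [col 2: Q + Z ≡ B (mod 10)] Q=2 is one option consistent with column 2 (Q + Z ≡ B (mod 10), carry-in 0) — take it. So Q=2.
Step 5. [col 2: Q + Z ≡ B (mod 10)] column 2 reads Q+Z+carry(0)=B with Q=2, Z=6; with digits 0,1,2,6 already taken and all letters distinct, the only value for B is 8. So B=8.
Step 6. [col 3: B + I ≡ Q (mod 10)] column 3 reads B+I+carry(0)=Q with B=8, Q=2; with digits 0,1,2,6,8 already taken and all letters distinct, the only value for I is 4, so I=4.
Step 7. [col 4: I + I ≡ V (mod 10)] in column 4 we have I+I≡V with carry-in 1; given I=4 and digits 0,1,2,4,6,8 already taken and all letters distinct, that pins V to 9, so V=9.
Step 8. [col 5: V + B ≡ S (mod 10)] column 5: given V=9, B=8, carry-in 0, and digits 0,1,2,4,6,8,9 already taken and all letters distinct, V+B≡S (mod 10) forces S=7 ⇒ S=7.

Answer: B=8, F=1, I=4, J=0, Q=2, S=7, V=9, Z=6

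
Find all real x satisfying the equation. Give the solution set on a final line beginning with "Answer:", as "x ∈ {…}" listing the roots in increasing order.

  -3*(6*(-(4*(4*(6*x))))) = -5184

Step 1. [-3*(6*(-(4*(4*(6*x))))) = -5184] leading coefficient -3: divide by -3, so div: 6*(-(4*(4*(6*x)))) = 1728.
Step 2. [6*(-(4*(4*(6*x)))) = 1728] LHS = 6·(…); ÷6 both sides. So div: -(4*(4*(6*x))) = 288.
Step 3. [-(4*(4*(6*x))) = 288] leading − — multiply by −1 ⇒ neg: 4*(4*(6*x)) = -288.
Step 4. [4*(4*(6*x)) = -288] leading coefficient 4: divide by 4. So div: 4*(6*x) = -72.
Step 5. [4*(6*x) = -72] leading coefficient 4: divide by 4 ⇒ div: 6*x = -18.
Step 6. [6*x = -18] LHS = 6·(…); ÷6 both sides. So div: x = -3.

Answer: x ∈ {-3}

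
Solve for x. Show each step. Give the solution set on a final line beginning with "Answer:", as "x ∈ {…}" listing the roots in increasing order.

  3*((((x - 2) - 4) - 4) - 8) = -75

Step 1. [3*((((x - 2) - 4) - 4) - 8) = -75] LHS = 3·(…); ÷3 both sides ⇒ div: (((x - 2) - 4) - 4) - 8 = -25.
Step 2. [(((x - 2) - 4) - 4) - 8 = -25] peel the -8: add 8 from each side, so sub: ((x - 2) - 4) - 4 = -17.
Step 3. [((x - 2) - 4) - 4 = -17] the outer -4 inverts by adding 4, so sub: (x - 2) - 4 = -13.
Step 4. [(x - 2) - 4 = -13] peel the -4: add 4 from each side, so sub: x - 2 = -9.
Step 5. [x - 2 = -9] 2 comes off first (add 2) ⇒ sub: x = -7.

Answer: x ∈ {-7}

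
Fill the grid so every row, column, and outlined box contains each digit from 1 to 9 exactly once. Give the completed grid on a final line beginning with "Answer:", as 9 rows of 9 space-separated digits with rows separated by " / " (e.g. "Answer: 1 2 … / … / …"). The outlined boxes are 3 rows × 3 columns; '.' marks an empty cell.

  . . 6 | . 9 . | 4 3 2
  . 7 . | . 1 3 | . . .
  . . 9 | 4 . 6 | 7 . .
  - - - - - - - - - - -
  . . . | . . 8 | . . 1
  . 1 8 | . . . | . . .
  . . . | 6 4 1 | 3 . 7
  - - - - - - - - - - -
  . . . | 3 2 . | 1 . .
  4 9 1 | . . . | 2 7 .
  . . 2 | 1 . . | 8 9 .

Step 1. [r6c3∈{5}] r6c3's peers cover all but 5, so r6c3=5.
Step 2. [r8c6∈{5}] nothing but 5 survives at r8c6 ⇒ r8c6=5.
Step 3. [r5c6∈{2,7,9}] col 6 places 2 nowhere but r5c6, so r5c6=2.
Step 4. [r4c3∈{3,4,7}] across col 3, 3 lands solely at r4c3. So r4c3=3.
Step 5. [r6c2∈{2}] r6c2's peers cover all but 2. So r6c2=2.
Step 6. [r3c1∈{1,2,3,5,8}] r3c1 is the only open cell in row 3 admitting 2. So r3c1=2.
Step 7. [r9c1∈{3,5,6,7}] col 1 places 3 nowhere but r9c1. So r9c1=3.
Step 8. [r8c4∈{8}] only 8 remains possible at r8c4, so r8c4=8.
Step 9. [r3c5∈{5,8}] across col 5, 8 lands solely at r3c5. So r3c5=8.
Step 10. [r3c9∈{5}] only 5 remains possible at r3c9. So r3c9=5.
Step 11. [r7c8∈{4,5,6}] 5 has one home in box 9: r7c8. So r7c8=5.
Step 12. [r2c9∈{6,8,9}] r2c9 is the only open cell in col 9 admitting 8. So r2c9=8.
Step 13. [r5c9∈{4,6,9}] in col 9, 9 fits only at r5c9 ⇒ r5c9=9.
Step 14. [r1c6∈{7}] r1c6 is down to just 7. So r1c6=7.
Step 15. [r1c4∈{5}] only 5 remains possible at r1c4 ⇒ r1c4=5.
Step 16. [r5c4∈{7}] r5c4 is down to just 7 ⇒ r5c4=7.
Step 17. [r5c1∈{6}] r5c1's peers cover all but 6. So r5c1=6.
Step 18. [r4c1∈{7,9}] r4c1 is the only open cell in row 4 admitting 7. So r4c1=7.
Step 19. [r2c8∈{6}] r2c8 has the single candidate 6, so r2c8=6.
Step 20. [r9c6∈{4}] only 4 remains possible at r9c6 ⇒ r9c6=4.
Step 21. [r9c9∈{6}] nothing but 6 survives at r9c9. So r9c9=6.
Step 22. [r1c2∈{8}] only 8 remains possible at r1c2 ⇒ r1c2=8.
Step 23. [r5c7∈{5}] nothing but 5 survives at r5c7. So r5c7=5.
Step 24. [r4c2∈{4}] r4c2 is down to just 4 ⇒ r4c2=4.
Step 25. [r2c4∈{2}] only 2 remains possible at r2c4. So r2c4=2.
Step 26. [r4c4∈{9}] r4c4 has the single candidate 9. So r4c4=9.
Step 27. [r4c5∈{5}] only 5 remains possible at r4c5. So r4c5=5.
Step 28. [r8c9∈{3}] r8c9 has the single candidate 3, so r8c9=3.
Step 29. [r9c5∈{7}] nothing but 7 survives at r9c5 ⇒ r9c5=7.
Step 30. [r6c8∈{8}] nothing but 8 survives at r6c8. So r6c8=8.
Step 31. [r9c2∈{5}] nothing but 5 survives at r9c2, so r9c2=5.
Step 32. [r7c2∈{6}] only 6 remains possible at r7c2, so r7c2=6.
Step 33. [r1c1∈{1}] r1c1 is down to just 1. So r1c1=1.
Step 34. [r2c3∈{4}] r2c3 is down to just 4 ⇒ r2c3=4.
Step 35. [r2c7∈{9}] r2c7's peers cover all but 9 ⇒ r2c7=9.
Step 36. [r4c8∈{2}] nothing but 2 survives at r4c8 ⇒ r4c8=2.
Step 37. [r7c9∈{4}] r7c9 has the single candidate 4, so r7c9=4.
Step 38. [r5c8∈{4}] only 4 remains possible at r5c8. So r5c8=4.
Step 39. [r5c5∈{3}] r5c5 is down to just 3 ⇒ r5c5=3.
Step 40. [r2c1∈{5}] r2c1 is down to just 5, so r2c1=5.
Step 41. [r3c2∈{3}] only 3 remains possible at r3c2, so r3c2=3.
Step 42. [r3c8∈{1}] only 1 remains possible at r3c8. So r3c8=1.
Step 43. [r4c7∈{6}] r4c7's peers cover all but 6 ⇒ r4c7=6.
Step 44. [r7c3∈{7}] nothing but 7 survives at r7c3, so r7c3=7.
Step 45. [r6c1∈{9}] nothing but 9 survives at r6c1 ⇒ r6c1=9.
Step 46. [r7c6∈{9}] r7c6's peers cover all but 9 ⇒ r7c6=9.
Step 47. [r8c5∈{6}] r8c5 has the single candidate 6. So r8c5=6.
Step 48. [r7c1∈{8}] r7c1 is down to just 8, so r7c1=8.

Answer: 1 8 6 5 9 7 4 3 2 / 5 7 4 2 1 3 9 6 8 / 2 3 9 4 8 6 7 1 5 / 7 4 3 9 5 8 6 2 1 / 6 1 8 7 3 2 5 4 9 / 9 2 5 6 4 1 3 8 7 / 8 6 7 3 2 9 1 5 4 / 4 9 1 8 6 5 2 7 3 / 3 5 2 1 7 4 8 9 6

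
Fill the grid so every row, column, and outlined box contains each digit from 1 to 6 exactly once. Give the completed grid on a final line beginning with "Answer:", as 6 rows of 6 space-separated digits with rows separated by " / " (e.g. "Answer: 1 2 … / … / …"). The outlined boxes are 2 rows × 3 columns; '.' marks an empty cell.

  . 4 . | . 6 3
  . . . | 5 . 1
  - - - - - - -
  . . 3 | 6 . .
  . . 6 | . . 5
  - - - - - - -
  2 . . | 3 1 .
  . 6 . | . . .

Step 1. [r6c1∈{1,3,4,5}] across row 6, 3 lands solely at r6c1. So r6c1=3.
Step 2. [r4c4∈{1,2,4}] across col 4, 1 lands solely at r4c4. So r4c4=1.
Step 3. [r6c4∈{2,4}] r6c4 is the only open cell in col 4 admitting 4 ⇒ r6c4=4.
Step 4. [r3c6∈{2,4}] 4 has one home in col 6: r3c6. So r3c6=4.
Step 5. [r3c5∈{2}] r3c5's peers cover all but 2, so r3c5=2.
Step 6. [r5c2∈{5}] r5c2 has the single candidate 5, so r5c2=5.
Step 7. [r1c3∈{1,2,5}] 5 has one home in col 3: r1c3. So r1c3=5.
Step 8. [r2c2∈{2,3}] across row 2, 3 lands solely at r2c2. So r2c2=3.
Step 9. [r3c2∈{1}] only 1 remains possible at r3c2 ⇒ r3c2=1.
Step 10. [r4c2∈{2}] only 2 remains possible at r4c2, so r4c2=2.
Step 11. [r1c4∈{2}] only 2 remains possible at r1c4 ⇒ r1c4=2.
Step 12. [r1c1∈{1}] r1c1 has the single candidate 1. So r1c1=1.
Step 13. [r5c3∈{4}] r5c3's peers cover all but 4. So r5c3=4.
Step 14. [r4c1∈{4}] nothing but 4 survives at r4c1, so r4c1=4.
Step 15. [r4c5∈{3}] r4c5's peers cover all but 3 ⇒ r4c5=3.
Step 16. [r6c3∈{1}] nothing but 1 survives at r6c3. So r6c3=1.
Step 17. [r6c5∈{5}] r6c5 is down to just 5. So r6c5=5.
Step 18. [r6c6∈{2}] r6c6's peers cover all but 2, so r6c6=2.
Step 19. [r2c5∈{4}] only 4 remains possible at r2c5, so r2c5=4.
Step 20. [r2c3∈{2}] only 2 remains possible at r2c3 ⇒ r2c3=2.
Step 21. [r5c6∈{6}] r5c6 is down to just 6. So r5c6=6.
Step 22. [r2c1∈{6}] r2c1's peers cover all but 6. So r2c1=6.
Step 23. [r3c1∈{5}] r3c1's peers cover all but 5. So r3c1=5.

Answer: 1 4 5 2 6 3 / 6 3 2 5 4 1 / 5 1 3 6 2 4 / 4 2 6 1 3 5 / 2 5 4 3 1 6 / 3 6 1 4 5 2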